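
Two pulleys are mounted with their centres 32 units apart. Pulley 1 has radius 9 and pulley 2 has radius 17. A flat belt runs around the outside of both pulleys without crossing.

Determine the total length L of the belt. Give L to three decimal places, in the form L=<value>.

open belt: β = asin((r2−r1)/C) = asin(8/32) = 14.4775°
wrap1 = π − 2β = 151.0450°
wrap2 = π + 2β = 208.9550°
tangent length = C·cosβ = 30.9839
L = r1·wrap1 + r2·wrap2 + 2·C·cosβ = 9·2.6362 + 17·3.6470 + 2·30.9839 = 147.6920

L=147.692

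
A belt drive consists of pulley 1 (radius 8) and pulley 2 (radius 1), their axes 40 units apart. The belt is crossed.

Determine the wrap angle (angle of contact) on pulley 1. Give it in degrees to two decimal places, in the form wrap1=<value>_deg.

crossed belt: β = asin((r1+r2)/C) = asin(9/40) = 13.0029°
wrap1 = wrap2 = π + 2β = 206.0058°

wrap1=206.01_deg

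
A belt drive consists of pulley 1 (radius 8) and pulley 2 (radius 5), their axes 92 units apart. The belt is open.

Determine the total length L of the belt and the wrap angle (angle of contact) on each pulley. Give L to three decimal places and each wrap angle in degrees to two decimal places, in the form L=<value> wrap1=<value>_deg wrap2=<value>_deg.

open belt: β = asin((r2−r1)/C) = asin(-3/92) = -1.8687°
wrap1 = π − 2β = 183.7373°
wrap2 = π + 2β = 176.2627°
tangent length = C·cosβ = 91.9511
L = r1·wrap1 + r2·wrap2 + 2·C·cosβ = 8·3.2068 + 5·3.0764 + 2·91.9511 = 224.9385

L=224.939 wrap1=183.74_deg wrap2=176.26_deg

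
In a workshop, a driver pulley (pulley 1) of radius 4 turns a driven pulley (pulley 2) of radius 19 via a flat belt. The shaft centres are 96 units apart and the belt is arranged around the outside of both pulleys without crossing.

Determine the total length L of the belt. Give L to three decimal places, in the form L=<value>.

L=266.605

open belt: β = asin((r2−r1)/C) = asin(15/96) = 8.9893°
wrap1 = π − 2β = 162.0214°
wrap2 = π + 2β = 197.9786°
tangent length = C·cosβ = 94.8209
L = r1·wrap1 + r2·wrap2 + 2·C·cosβ = 4·2.8278 + 19·3.4554 + 2·94.8209 = 266.6052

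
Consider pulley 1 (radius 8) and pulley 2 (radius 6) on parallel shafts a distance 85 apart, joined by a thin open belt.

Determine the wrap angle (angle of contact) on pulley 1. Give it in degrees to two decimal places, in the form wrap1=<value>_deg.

wrap1=182.70_deg

open belt: β = asin((r2−r1)/C) = asin(-2/85) = -1.3483°
wrap1 = π − 2β = 182.6965°
wrap2 = π + 2β = 177.3035°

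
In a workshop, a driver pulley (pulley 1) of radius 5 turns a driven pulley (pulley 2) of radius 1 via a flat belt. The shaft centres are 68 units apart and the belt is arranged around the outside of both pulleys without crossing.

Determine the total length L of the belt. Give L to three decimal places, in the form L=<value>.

open belt: β = asin((r2−r1)/C) = asin(-4/68) = -3.3723°
wrap1 = π − 2β = 186.7446°
wrap2 = π + 2β = 173.2554°
tangent length = C·cosβ = 67.8823
L = r1·wrap1 + r2·wrap2 + 2·C·cosβ = 5·3.2593 + 1·3.0239 + 2·67.8823 = 155.0849

L=155.085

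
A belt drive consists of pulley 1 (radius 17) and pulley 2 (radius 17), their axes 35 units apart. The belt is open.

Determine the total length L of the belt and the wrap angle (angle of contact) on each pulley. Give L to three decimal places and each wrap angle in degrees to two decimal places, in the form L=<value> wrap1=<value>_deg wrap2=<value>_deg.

L=176.814 wrap1=180.00_deg wrap2=180.00_deg

open belt: β = asin((r2−r1)/C) = asin(0/35) = 0.0000°
wrap1 = π − 2β = 180.0000°
wrap2 = π + 2β = 180.0000°
tangent length = C·cosβ = 35.0000
L = r1·wrap1 + r2·wrap2 + 2·C·cosβ = 17·3.1416 + 17·3.1416 + 2·35.0000 = 176.8142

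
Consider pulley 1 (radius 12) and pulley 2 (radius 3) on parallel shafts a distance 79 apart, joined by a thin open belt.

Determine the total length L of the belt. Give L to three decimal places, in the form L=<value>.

L=206.150

open belt: β = asin((r2−r1)/C) = asin(-9/79) = -6.5416°
wrap1 = π − 2β = 193.0831°
wrap2 = π + 2β = 166.9169°
tangent length = C·cosβ = 78.4857
L = r1·wrap1 + r2·wrap2 + 2·C·cosβ = 12·3.3699 + 3·2.9132 + 2·78.4857 = 206.1503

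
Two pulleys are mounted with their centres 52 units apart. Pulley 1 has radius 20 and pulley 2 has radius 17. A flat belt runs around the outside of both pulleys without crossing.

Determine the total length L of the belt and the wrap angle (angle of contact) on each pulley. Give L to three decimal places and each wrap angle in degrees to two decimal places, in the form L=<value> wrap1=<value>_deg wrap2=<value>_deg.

L=220.412 wrap1=186.61_deg wrap2=173.39_deg

open belt: β = asin((r2−r1)/C) = asin(-3/52) = -3.3074°
wrap1 = π − 2β = 186.6147°
wrap2 = π + 2β = 173.3853°
tangent length = C·cosβ = 51.9134
L = r1·wrap1 + r2·wrap2 + 2·C·cosβ = 20·3.2570 + 17·3.0261 + 2·51.9134 = 220.4121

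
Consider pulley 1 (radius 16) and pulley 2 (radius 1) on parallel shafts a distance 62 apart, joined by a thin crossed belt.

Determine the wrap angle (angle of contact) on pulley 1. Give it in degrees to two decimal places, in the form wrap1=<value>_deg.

crossed belt: β = asin((r1+r2)/C) = asin(17/62) = 15.9140°
wrap1 = wrap2 = π + 2β = 211.8279°

wrap1=211.83_deg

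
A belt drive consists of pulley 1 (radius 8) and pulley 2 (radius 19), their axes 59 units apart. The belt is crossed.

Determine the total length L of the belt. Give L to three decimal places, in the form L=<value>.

L=215.410

crossed belt: β = asin((r1+r2)/C) = asin(27/59) = 27.2341°
wrap1 = wrap2 = π + 2β = 234.4682°
tangent length = C·cosβ = 52.4595
L = (r1+r2)·wrap + 2·C·cosβ = 27·4.0922 + 2·52.4595 = 215.4095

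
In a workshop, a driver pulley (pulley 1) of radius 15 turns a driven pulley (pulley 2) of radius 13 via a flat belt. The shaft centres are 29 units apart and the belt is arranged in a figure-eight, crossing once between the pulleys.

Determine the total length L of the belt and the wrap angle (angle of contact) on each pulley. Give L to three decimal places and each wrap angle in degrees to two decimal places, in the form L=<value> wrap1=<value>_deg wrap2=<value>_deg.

L=176.280 wrap1=329.82_deg wrap2=329.82_deg

crossed belt: β = asin((r1+r2)/C) = asin(28/29) = 74.9098°
wrap1 = wrap2 = π + 2β = 329.8196°
tangent length = C·cosβ = 7.5498
L = (r1+r2)·wrap + 2·C·cosβ = 28·5.7564 + 2·7.5498 = 176.2799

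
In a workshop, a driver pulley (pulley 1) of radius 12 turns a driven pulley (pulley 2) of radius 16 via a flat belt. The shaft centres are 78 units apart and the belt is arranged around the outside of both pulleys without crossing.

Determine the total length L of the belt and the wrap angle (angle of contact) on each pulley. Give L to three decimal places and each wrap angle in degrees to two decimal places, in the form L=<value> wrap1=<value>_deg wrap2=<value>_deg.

L=244.170 wrap1=174.12_deg wrap2=185.88_deg

open belt: β = asin((r2−r1)/C) = asin(4/78) = 2.9395°
wrap1 = π − 2β = 174.1209°
wrap2 = π + 2β = 185.8791°
tangent length = C·cosβ = 77.8974
L = r1·wrap1 + r2·wrap2 + 2·C·cosβ = 12·3.0390 + 16·3.2442 + 2·77.8974 = 244.1698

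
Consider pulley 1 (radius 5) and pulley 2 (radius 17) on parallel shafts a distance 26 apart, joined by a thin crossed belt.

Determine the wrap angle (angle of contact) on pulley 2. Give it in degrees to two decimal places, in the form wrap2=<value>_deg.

wrap2=295.59_deg

crossed belt: β = asin((r1+r2)/C) = asin(22/26) = 57.7958°
wrap1 = wrap2 = π + 2β = 295.5915°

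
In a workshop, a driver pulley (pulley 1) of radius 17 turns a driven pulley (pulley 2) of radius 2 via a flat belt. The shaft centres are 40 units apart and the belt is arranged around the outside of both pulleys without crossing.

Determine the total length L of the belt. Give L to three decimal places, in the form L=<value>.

open belt: β = asin((r2−r1)/C) = asin(-15/40) = -22.0243°
wrap1 = π − 2β = 224.0486°
wrap2 = π + 2β = 135.9514°
tangent length = C·cosβ = 37.0810
L = r1·wrap1 + r2·wrap2 + 2·C·cosβ = 17·3.9104 + 2·2.3728 + 2·37.0810 = 145.3841

L=145.384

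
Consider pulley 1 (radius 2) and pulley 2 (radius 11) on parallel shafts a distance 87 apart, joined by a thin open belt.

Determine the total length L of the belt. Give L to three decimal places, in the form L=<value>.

L=215.773

open belt: β = asin((r2−r1)/C) = asin(9/87) = 5.9378°
wrap1 = π − 2β = 168.1245°
wrap2 = π + 2β = 191.8755°
tangent length = C·cosβ = 86.5332
L = r1·wrap1 + r2·wrap2 + 2·C·cosβ = 2·2.9343 + 11·3.3489 + 2·86.5332 = 215.7726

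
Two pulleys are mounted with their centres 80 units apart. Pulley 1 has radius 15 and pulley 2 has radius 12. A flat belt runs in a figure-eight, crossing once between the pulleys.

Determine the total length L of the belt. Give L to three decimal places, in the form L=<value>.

crossed belt: β = asin((r1+r2)/C) = asin(27/80) = 19.7246°
wrap1 = wrap2 = π + 2β = 219.4493°
tangent length = C·cosβ = 75.3060
L = (r1+r2)·wrap + 2·C·cosβ = 27·3.8301 + 2·75.3060 = 254.0251

L=254.025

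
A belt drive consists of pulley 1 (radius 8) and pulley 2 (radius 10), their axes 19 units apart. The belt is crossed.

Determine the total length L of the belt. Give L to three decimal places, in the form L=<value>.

L=113.531

crossed belt: β = asin((r1+r2)/C) = asin(18/19) = 71.3283°
wrap1 = wrap2 = π + 2β = 322.6566°
tangent length = C·cosβ = 6.0828
L = (r1+r2)·wrap + 2·C·cosβ = 18·5.6314 + 2·6.0828 = 113.5311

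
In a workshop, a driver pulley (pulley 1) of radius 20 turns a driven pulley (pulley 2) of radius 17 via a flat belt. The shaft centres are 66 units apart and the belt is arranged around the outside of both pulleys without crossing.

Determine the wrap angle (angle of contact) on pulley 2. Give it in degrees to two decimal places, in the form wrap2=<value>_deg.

wrap2=174.79_deg

open belt: β = asin((r2−r1)/C) = asin(-3/66) = -2.6053°
wrap1 = π − 2β = 185.2105°
wrap2 = π + 2β = 174.7895°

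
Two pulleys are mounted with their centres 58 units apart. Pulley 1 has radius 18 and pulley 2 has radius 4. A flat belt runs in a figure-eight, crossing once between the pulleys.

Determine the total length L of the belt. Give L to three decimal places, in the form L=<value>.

L=193.565

crossed belt: β = asin((r1+r2)/C) = asin(22/58) = 22.2910°
wrap1 = wrap2 = π + 2β = 224.5819°
tangent length = C·cosβ = 53.6656
L = (r1+r2)·wrap + 2·C·cosβ = 22·3.9197 + 2·53.6656 = 193.5645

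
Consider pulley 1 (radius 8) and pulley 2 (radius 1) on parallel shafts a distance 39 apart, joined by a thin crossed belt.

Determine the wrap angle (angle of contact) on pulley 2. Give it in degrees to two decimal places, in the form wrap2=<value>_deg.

crossed belt: β = asin((r1+r2)/C) = asin(9/39) = 13.3424°
wrap1 = wrap2 = π + 2β = 206.6847°

wrap2=206.68_deg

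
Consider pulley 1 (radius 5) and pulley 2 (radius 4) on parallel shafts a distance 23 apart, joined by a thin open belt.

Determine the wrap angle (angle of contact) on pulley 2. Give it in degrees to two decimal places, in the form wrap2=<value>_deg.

wrap2=175.02_deg

open belt: β = asin((r2−r1)/C) = asin(-1/23) = -2.4919°
wrap1 = π − 2β = 184.9838°
wrap2 = π + 2β = 175.0162°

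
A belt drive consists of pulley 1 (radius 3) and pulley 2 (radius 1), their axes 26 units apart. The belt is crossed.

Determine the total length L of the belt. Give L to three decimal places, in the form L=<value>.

L=65.183

crossed belt: β = asin((r1+r2)/C) = asin(4/26) = 8.8499°
wrap1 = wrap2 = π + 2β = 197.6998°
tangent length = C·cosβ = 25.6905
L = (r1+r2)·wrap + 2·C·cosβ = 4·3.4505 + 2·25.6905 = 65.1830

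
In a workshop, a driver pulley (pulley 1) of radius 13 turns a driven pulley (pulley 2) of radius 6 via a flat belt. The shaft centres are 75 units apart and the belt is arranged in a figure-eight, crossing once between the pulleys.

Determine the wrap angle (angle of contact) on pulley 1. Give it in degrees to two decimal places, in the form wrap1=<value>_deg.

crossed belt: β = asin((r1+r2)/C) = asin(19/75) = 14.6748°
wrap1 = wrap2 = π + 2β = 209.3497°

wrap1=209.35_deg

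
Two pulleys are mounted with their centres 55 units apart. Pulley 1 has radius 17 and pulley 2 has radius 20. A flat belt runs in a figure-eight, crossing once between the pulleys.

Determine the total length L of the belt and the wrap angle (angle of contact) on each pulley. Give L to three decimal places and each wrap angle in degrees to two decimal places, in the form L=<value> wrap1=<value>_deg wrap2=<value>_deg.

L=252.231 wrap1=264.56_deg wrap2=264.56_deg

crossed belt: β = asin((r1+r2)/C) = asin(37/55) = 42.2779°
wrap1 = wrap2 = π + 2β = 264.5558°
tangent length = C·cosβ = 40.6940
L = (r1+r2)·wrap + 2·C·cosβ = 37·4.6174 + 2·40.6940 = 252.2307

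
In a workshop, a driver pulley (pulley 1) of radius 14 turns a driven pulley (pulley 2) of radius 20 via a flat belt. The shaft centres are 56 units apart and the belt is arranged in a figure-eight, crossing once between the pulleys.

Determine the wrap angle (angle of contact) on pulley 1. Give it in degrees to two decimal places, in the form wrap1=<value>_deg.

wrap1=254.77_deg

crossed belt: β = asin((r1+r2)/C) = asin(34/56) = 37.3832°
wrap1 = wrap2 = π + 2β = 254.7664°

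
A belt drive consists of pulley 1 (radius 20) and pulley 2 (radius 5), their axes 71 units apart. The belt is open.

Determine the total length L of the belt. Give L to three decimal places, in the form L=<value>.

open belt: β = asin((r2−r1)/C) = asin(-15/71) = -12.1966°
wrap1 = π − 2β = 204.3933°
wrap2 = π + 2β = 155.6067°
tangent length = C·cosβ = 69.3974
L = r1·wrap1 + r2·wrap2 + 2·C·cosβ = 20·3.5673 + 5·2.7158 + 2·69.3974 = 223.7208

L=223.721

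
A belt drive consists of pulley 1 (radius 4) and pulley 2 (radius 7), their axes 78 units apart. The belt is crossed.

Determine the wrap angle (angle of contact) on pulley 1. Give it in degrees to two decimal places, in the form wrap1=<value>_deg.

crossed belt: β = asin((r1+r2)/C) = asin(11/78) = 8.1072°
wrap1 = wrap2 = π + 2β = 196.2144°

wrap1=196.21_deg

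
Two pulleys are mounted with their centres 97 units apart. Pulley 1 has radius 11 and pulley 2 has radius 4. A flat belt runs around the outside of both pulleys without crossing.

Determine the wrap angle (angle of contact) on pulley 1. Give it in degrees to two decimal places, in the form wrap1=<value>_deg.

wrap1=188.28_deg

open belt: β = asin((r2−r1)/C) = asin(-7/97) = -4.1383°
wrap1 = π − 2β = 188.2767°
wrap2 = π + 2β = 171.7233°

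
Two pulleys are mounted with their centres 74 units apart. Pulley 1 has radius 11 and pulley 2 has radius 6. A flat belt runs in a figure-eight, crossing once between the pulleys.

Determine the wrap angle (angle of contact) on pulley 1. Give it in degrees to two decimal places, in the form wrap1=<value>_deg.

wrap1=206.56_deg

crossed belt: β = asin((r1+r2)/C) = asin(17/74) = 13.2812°
wrap1 = wrap2 = π + 2β = 206.5623°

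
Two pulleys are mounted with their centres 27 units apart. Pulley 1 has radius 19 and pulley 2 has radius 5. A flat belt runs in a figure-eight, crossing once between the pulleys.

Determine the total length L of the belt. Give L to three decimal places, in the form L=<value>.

L=152.693

crossed belt: β = asin((r1+r2)/C) = asin(24/27) = 62.7340°
wrap1 = wrap2 = π + 2β = 305.4679°
tangent length = C·cosβ = 12.3693
L = (r1+r2)·wrap + 2·C·cosβ = 24·5.3314 + 2·12.3693 = 152.6927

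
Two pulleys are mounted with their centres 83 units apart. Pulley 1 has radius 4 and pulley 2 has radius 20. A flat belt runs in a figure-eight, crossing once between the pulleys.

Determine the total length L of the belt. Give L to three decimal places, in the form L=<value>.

crossed belt: β = asin((r1+r2)/C) = asin(24/83) = 16.8075°
wrap1 = wrap2 = π + 2β = 213.6149°
tangent length = C·cosβ = 79.4544
L = (r1+r2)·wrap + 2·C·cosβ = 24·3.7283 + 2·79.4544 = 248.3876

L=248.388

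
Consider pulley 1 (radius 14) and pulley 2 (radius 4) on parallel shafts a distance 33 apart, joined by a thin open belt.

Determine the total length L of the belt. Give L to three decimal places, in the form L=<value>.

open belt: β = asin((r2−r1)/C) = asin(-10/33) = -17.6397°
wrap1 = π − 2β = 215.2794°
wrap2 = π + 2β = 144.7206°
tangent length = C·cosβ = 31.4484
L = r1·wrap1 + r2·wrap2 + 2·C·cosβ = 14·3.7573 + 4·2.5259 + 2·31.4484 = 125.6028

L=125.603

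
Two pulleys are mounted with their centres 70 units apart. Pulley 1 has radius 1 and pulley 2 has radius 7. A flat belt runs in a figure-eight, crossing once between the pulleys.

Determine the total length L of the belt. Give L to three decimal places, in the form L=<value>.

L=166.048

crossed belt: β = asin((r1+r2)/C) = asin(8/70) = 6.5624°
wrap1 = wrap2 = π + 2β = 193.1249°
tangent length = C·cosβ = 69.5414
L = (r1+r2)·wrap + 2·C·cosβ = 8·3.3707 + 2·69.5414 = 166.0480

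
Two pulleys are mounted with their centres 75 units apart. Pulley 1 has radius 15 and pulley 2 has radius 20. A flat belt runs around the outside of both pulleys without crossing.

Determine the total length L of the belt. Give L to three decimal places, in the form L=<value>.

L=260.289

open belt: β = asin((r2−r1)/C) = asin(5/75) = 3.8226°
wrap1 = π − 2β = 172.3549°
wrap2 = π + 2β = 187.6451°
tangent length = C·cosβ = 74.8331
L = r1·wrap1 + r2·wrap2 + 2·C·cosβ = 15·3.0082 + 20·3.2750 + 2·74.8331 = 260.2892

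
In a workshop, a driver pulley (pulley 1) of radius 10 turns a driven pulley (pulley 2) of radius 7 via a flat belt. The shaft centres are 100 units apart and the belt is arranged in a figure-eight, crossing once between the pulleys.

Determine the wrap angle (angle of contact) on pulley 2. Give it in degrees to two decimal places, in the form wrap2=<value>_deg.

wrap2=199.58_deg

crossed belt: β = asin((r1+r2)/C) = asin(17/100) = 9.7878°
wrap1 = wrap2 = π + 2β = 199.5756°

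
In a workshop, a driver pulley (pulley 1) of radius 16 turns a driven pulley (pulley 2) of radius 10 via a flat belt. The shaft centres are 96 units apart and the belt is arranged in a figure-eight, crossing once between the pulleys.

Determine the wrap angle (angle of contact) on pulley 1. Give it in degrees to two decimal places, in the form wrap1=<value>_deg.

crossed belt: β = asin((r1+r2)/C) = asin(26/96) = 15.7139°
wrap1 = wrap2 = π + 2β = 211.4277°

wrap1=211.43_deg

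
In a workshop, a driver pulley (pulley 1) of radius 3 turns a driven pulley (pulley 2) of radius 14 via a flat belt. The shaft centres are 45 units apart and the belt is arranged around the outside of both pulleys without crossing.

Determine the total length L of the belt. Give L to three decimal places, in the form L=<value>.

L=146.110

open belt: β = asin((r2−r1)/C) = asin(11/45) = 14.1490°
wrap1 = π − 2β = 151.7020°
wrap2 = π + 2β = 208.2980°
tangent length = C·cosβ = 43.6348
L = r1·wrap1 + r2·wrap2 + 2·C·cosβ = 3·2.6477 + 14·3.6355 + 2·43.6348 = 146.1096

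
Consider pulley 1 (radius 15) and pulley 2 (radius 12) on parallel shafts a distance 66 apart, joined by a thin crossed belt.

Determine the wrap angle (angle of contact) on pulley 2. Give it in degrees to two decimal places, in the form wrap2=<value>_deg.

crossed belt: β = asin((r1+r2)/C) = asin(27/66) = 24.1477°
wrap1 = wrap2 = π + 2β = 228.2955°

wrap2=228.30_deg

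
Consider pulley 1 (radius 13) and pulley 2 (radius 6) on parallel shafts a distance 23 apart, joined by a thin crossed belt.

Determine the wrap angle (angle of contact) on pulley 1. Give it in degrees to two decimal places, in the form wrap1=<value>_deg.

wrap1=291.40_deg

crossed belt: β = asin((r1+r2)/C) = asin(19/23) = 55.6988°
wrap1 = wrap2 = π + 2β = 291.3977°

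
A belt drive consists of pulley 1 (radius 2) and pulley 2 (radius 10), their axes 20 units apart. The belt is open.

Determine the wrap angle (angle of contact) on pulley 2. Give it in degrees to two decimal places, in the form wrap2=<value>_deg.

open belt: β = asin((r2−r1)/C) = asin(8/20) = 23.5782°
wrap1 = π − 2β = 132.8436°
wrap2 = π + 2β = 227.1564°

wrap2=227.16_deg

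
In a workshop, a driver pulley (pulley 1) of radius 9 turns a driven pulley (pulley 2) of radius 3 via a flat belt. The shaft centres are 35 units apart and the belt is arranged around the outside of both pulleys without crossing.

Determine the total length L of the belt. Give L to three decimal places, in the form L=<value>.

open belt: β = asin((r2−r1)/C) = asin(-6/35) = -9.8709°
wrap1 = π − 2β = 199.7418°
wrap2 = π + 2β = 160.2582°
tangent length = C·cosβ = 34.4819
L = r1·wrap1 + r2·wrap2 + 2·C·cosβ = 9·3.4862 + 3·2.7970 + 2·34.4819 = 108.7302

L=108.730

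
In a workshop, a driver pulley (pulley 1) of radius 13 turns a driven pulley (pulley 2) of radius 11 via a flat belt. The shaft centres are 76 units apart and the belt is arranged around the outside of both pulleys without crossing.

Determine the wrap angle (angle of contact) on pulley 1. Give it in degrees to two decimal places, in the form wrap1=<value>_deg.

open belt: β = asin((r2−r1)/C) = asin(-2/76) = -1.5080°
wrap1 = π − 2β = 183.0159°
wrap2 = π + 2β = 176.9841°

wrap1=183.02_deg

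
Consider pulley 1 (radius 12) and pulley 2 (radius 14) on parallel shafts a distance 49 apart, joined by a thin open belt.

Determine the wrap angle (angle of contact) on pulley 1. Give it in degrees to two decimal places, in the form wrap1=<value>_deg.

wrap1=175.32_deg

open belt: β = asin((r2−r1)/C) = asin(2/49) = 2.3393°
wrap1 = π − 2β = 175.3215°
wrap2 = π + 2β = 184.6785°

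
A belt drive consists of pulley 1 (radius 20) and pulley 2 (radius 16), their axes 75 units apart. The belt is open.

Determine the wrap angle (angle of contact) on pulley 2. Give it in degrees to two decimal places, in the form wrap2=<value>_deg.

open belt: β = asin((r2−r1)/C) = asin(-4/75) = -3.0572°
wrap1 = π − 2β = 186.1145°
wrap2 = π + 2β = 173.8855°

wrap2=173.89_deg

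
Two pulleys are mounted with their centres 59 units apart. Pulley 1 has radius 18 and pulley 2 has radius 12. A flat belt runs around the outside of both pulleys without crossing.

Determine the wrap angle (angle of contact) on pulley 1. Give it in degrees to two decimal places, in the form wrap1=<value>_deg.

open belt: β = asin((r2−r1)/C) = asin(-6/59) = -5.8368°
wrap1 = π − 2β = 191.6736°
wrap2 = π + 2β = 168.3264°

wrap1=191.67_deg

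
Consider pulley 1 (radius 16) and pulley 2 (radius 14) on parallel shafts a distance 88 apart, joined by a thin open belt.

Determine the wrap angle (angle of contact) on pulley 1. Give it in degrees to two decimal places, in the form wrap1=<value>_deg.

wrap1=182.60_deg

open belt: β = asin((r2−r1)/C) = asin(-2/88) = -1.3023°
wrap1 = π − 2β = 182.6046°
wrap2 = π + 2β = 177.3954°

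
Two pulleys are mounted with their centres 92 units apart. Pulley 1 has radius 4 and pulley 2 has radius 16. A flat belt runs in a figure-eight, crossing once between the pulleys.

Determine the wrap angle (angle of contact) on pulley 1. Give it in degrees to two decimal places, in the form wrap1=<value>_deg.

crossed belt: β = asin((r1+r2)/C) = asin(20/92) = 12.5559°
wrap1 = wrap2 = π + 2β = 205.1117°

wrap1=205.11_deg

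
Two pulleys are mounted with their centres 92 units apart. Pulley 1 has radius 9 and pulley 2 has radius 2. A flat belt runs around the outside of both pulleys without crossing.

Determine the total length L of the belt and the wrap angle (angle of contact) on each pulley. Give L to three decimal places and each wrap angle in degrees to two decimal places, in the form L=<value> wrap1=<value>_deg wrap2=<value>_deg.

open belt: β = asin((r2−r1)/C) = asin(-7/92) = -4.3637°
wrap1 = π − 2β = 188.7274°
wrap2 = π + 2β = 171.2726°
tangent length = C·cosβ = 91.7333
L = r1·wrap1 + r2·wrap2 + 2·C·cosβ = 9·3.2939 + 2·2.9893 + 2·91.7333 = 219.0904

L=219.090 wrap1=188.73_deg wrap2=171.27_deg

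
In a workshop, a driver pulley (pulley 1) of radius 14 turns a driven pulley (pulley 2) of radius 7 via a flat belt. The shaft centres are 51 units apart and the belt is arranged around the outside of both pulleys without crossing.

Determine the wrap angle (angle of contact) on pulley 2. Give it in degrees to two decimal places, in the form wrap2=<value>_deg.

wrap2=164.22_deg

open belt: β = asin((r2−r1)/C) = asin(-7/51) = -7.8890°
wrap1 = π − 2β = 195.7781°
wrap2 = π + 2β = 164.2219°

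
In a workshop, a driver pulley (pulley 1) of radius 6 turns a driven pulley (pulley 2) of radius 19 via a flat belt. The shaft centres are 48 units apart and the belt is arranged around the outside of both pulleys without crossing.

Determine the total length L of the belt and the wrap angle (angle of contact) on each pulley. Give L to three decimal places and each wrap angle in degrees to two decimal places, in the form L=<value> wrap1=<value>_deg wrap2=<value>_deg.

L=178.083 wrap1=148.57_deg wrap2=211.43_deg

open belt: β = asin((r2−r1)/C) = asin(13/48) = 15.7139°
wrap1 = π − 2β = 148.5723°
wrap2 = π + 2β = 211.4277°
tangent length = C·cosβ = 46.2061
L = r1·wrap1 + r2·wrap2 + 2·C·cosβ = 6·2.5931 + 19·3.6901 + 2·46.2061 = 178.0827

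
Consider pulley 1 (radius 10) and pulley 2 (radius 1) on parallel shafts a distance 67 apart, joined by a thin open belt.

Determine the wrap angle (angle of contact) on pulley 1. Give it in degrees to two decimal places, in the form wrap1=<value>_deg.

wrap1=195.44_deg

open belt: β = asin((r2−r1)/C) = asin(-9/67) = -7.7198°
wrap1 = π − 2β = 195.4396°
wrap2 = π + 2β = 164.5604°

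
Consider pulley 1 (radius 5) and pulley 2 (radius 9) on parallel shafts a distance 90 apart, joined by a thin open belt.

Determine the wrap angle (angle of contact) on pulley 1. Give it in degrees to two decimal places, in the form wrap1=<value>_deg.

wrap1=174.91_deg

open belt: β = asin((r2−r1)/C) = asin(4/90) = 2.5473°
wrap1 = π − 2β = 174.9054°
wrap2 = π + 2β = 185.0946°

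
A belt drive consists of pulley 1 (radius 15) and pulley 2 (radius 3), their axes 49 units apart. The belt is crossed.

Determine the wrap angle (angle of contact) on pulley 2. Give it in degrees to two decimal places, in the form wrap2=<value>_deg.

wrap2=223.10_deg

crossed belt: β = asin((r1+r2)/C) = asin(18/49) = 21.5521°
wrap1 = wrap2 = π + 2β = 223.1042°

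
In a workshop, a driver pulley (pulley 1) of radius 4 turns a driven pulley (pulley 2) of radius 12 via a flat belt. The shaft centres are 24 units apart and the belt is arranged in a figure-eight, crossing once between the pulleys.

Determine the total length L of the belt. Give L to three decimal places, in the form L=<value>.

crossed belt: β = asin((r1+r2)/C) = asin(16/24) = 41.8103°
wrap1 = wrap2 = π + 2β = 263.6206°
tangent length = C·cosβ = 17.8885
L = (r1+r2)·wrap + 2·C·cosβ = 16·4.6010 + 2·17.8885 = 109.3939

L=109.394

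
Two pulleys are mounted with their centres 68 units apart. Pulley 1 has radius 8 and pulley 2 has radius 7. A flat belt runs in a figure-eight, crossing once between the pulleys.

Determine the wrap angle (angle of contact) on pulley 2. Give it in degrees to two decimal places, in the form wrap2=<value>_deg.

crossed belt: β = asin((r1+r2)/C) = asin(15/68) = 12.7436°
wrap1 = wrap2 = π + 2β = 205.4872°

wrap2=205.49_deg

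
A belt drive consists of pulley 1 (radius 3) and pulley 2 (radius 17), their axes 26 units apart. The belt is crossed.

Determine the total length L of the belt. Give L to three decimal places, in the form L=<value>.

crossed belt: β = asin((r1+r2)/C) = asin(20/26) = 50.2849°
wrap1 = wrap2 = π + 2β = 280.5697°
tangent length = C·cosβ = 16.6132
L = (r1+r2)·wrap + 2·C·cosβ = 20·4.8969 + 2·16.6132 = 131.1638

L=131.164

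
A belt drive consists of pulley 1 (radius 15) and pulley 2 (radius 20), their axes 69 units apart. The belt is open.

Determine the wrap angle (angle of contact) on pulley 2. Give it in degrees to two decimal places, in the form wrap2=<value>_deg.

wrap2=188.31_deg

open belt: β = asin((r2−r1)/C) = asin(5/69) = 4.1555°
wrap1 = π − 2β = 171.6890°
wrap2 = π + 2β = 188.3110°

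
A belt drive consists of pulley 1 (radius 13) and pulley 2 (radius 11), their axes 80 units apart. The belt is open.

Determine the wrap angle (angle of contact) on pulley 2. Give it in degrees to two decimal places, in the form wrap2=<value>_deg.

open belt: β = asin((r2−r1)/C) = asin(-2/80) = -1.4325°
wrap1 = π − 2β = 182.8651°
wrap2 = π + 2β = 177.1349°

wrap2=177.13_deg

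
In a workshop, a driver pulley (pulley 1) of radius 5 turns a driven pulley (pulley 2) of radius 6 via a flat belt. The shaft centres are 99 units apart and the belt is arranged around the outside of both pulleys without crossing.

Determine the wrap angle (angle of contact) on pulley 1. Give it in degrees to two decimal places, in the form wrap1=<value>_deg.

wrap1=178.84_deg

open belt: β = asin((r2−r1)/C) = asin(1/99) = 0.5788°
wrap1 = π − 2β = 178.8425°
wrap2 = π + 2β = 181.1575°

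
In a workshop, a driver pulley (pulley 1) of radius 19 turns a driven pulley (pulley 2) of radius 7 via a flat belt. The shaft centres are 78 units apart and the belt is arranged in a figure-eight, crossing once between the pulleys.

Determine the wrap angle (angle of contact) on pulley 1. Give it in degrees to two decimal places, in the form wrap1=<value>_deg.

wrap1=218.94_deg

crossed belt: β = asin((r1+r2)/C) = asin(26/78) = 19.4712°
wrap1 = wrap2 = π + 2β = 218.9424°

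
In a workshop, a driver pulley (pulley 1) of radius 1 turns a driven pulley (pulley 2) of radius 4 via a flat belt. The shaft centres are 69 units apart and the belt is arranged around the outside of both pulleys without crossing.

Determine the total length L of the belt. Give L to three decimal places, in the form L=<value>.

open belt: β = asin((r2−r1)/C) = asin(3/69) = 2.4919°
wrap1 = π − 2β = 175.0162°
wrap2 = π + 2β = 184.9838°
tangent length = C·cosβ = 68.9348
L = r1·wrap1 + r2·wrap2 + 2·C·cosβ = 1·3.0546 + 4·3.2286 + 2·68.9348 = 153.8384

L=153.838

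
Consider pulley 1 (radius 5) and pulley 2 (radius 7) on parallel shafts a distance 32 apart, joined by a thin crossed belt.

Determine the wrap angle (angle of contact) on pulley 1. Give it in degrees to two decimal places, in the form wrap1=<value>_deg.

wrap1=224.05_deg

crossed belt: β = asin((r1+r2)/C) = asin(12/32) = 22.0243°
wrap1 = wrap2 = π + 2β = 224.0486°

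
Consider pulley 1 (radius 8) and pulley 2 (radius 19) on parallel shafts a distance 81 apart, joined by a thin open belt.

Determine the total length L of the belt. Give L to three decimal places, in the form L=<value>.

L=248.319

open belt: β = asin((r2−r1)/C) = asin(11/81) = 7.8050°
wrap1 = π − 2β = 164.3899°
wrap2 = π + 2β = 195.6101°
tangent length = C·cosβ = 80.2496
L = r1·wrap1 + r2·wrap2 + 2·C·cosβ = 8·2.8691 + 19·3.4140 + 2·80.2496 = 248.3191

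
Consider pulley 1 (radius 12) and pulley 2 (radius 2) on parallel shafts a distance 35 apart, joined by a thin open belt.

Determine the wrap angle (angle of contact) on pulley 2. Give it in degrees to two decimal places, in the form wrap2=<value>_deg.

open belt: β = asin((r2−r1)/C) = asin(-10/35) = -16.6015°
wrap1 = π − 2β = 213.2031°
wrap2 = π + 2β = 146.7969°

wrap2=146.80_deg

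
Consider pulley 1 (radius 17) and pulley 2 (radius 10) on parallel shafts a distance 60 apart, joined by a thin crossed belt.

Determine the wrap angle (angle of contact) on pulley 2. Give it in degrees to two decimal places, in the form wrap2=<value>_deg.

crossed belt: β = asin((r1+r2)/C) = asin(27/60) = 26.7437°
wrap1 = wrap2 = π + 2β = 233.4874°

wrap2=233.49_deg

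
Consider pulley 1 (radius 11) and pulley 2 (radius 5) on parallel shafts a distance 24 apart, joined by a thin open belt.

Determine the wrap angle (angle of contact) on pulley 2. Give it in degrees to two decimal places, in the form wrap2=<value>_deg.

open belt: β = asin((r2−r1)/C) = asin(-6/24) = -14.4775°
wrap1 = π − 2β = 208.9550°
wrap2 = π + 2β = 151.0450°

wrap2=151.04_deg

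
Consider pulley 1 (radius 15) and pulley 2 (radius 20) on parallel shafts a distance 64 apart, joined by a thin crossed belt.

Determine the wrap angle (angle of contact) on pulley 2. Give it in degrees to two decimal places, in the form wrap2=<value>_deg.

wrap2=246.31_deg

crossed belt: β = asin((r1+r2)/C) = asin(35/64) = 33.1529°
wrap1 = wrap2 = π + 2β = 246.3058°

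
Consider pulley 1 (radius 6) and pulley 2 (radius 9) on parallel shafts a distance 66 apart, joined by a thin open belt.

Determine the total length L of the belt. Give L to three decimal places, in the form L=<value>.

open belt: β = asin((r2−r1)/C) = asin(3/66) = 2.6053°
wrap1 = π − 2β = 174.7895°
wrap2 = π + 2β = 185.2105°
tangent length = C·cosβ = 65.9318
L = r1·wrap1 + r2·wrap2 + 2·C·cosβ = 6·3.0507 + 9·3.2325 + 2·65.9318 = 179.2603

L=179.260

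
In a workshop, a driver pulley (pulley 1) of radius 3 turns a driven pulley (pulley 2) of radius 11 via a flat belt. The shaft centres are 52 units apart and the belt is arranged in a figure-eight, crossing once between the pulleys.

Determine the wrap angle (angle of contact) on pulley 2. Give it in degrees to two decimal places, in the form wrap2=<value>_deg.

wrap2=211.24_deg

crossed belt: β = asin((r1+r2)/C) = asin(14/52) = 15.6185°
wrap1 = wrap2 = π + 2β = 211.2370°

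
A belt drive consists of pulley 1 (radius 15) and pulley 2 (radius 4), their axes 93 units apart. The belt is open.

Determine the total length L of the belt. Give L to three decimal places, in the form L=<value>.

open belt: β = asin((r2−r1)/C) = asin(-11/93) = -6.7928°
wrap1 = π − 2β = 193.5856°
wrap2 = π + 2β = 166.4144°
tangent length = C·cosβ = 92.3472
L = r1·wrap1 + r2·wrap2 + 2·C·cosβ = 15·3.3787 + 4·2.9045 + 2·92.3472 = 246.9929

L=246.993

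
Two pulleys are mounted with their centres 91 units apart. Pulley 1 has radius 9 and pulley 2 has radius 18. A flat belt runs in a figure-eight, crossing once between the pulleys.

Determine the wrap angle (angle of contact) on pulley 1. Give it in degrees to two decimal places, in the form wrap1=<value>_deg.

wrap1=214.52_deg

crossed belt: β = asin((r1+r2)/C) = asin(27/91) = 17.2597°
wrap1 = wrap2 = π + 2β = 214.5194°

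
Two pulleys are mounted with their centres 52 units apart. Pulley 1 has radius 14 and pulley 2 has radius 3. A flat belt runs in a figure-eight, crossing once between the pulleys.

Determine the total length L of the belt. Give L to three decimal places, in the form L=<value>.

L=163.016

crossed belt: β = asin((r1+r2)/C) = asin(17/52) = 19.0821°
wrap1 = wrap2 = π + 2β = 218.1642°
tangent length = C·cosβ = 49.1426
L = (r1+r2)·wrap + 2·C·cosβ = 17·3.8077 + 2·49.1426 = 163.0159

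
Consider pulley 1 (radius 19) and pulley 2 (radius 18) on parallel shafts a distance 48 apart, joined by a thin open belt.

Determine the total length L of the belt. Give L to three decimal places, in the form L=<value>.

open belt: β = asin((r2−r1)/C) = asin(-1/48) = -1.1937°
wrap1 = π − 2β = 182.3875°
wrap2 = π + 2β = 177.6125°
tangent length = C·cosβ = 47.9896
L = r1·wrap1 + r2·wrap2 + 2·C·cosβ = 19·3.1833 + 18·3.0999 + 2·47.9896 = 212.2598

L=212.260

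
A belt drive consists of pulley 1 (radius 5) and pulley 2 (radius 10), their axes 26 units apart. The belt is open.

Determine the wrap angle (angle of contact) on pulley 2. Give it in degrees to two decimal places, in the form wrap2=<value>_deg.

open belt: β = asin((r2−r1)/C) = asin(5/26) = 11.0875°
wrap1 = π − 2β = 157.8250°
wrap2 = π + 2β = 202.1750°

wrap2=202.17_deg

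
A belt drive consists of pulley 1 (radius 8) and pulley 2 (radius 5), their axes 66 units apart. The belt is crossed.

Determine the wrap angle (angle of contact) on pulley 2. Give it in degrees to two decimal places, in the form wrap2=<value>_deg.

crossed belt: β = asin((r1+r2)/C) = asin(13/66) = 11.3598°
wrap1 = wrap2 = π + 2β = 202.7196°

wrap2=202.72_deg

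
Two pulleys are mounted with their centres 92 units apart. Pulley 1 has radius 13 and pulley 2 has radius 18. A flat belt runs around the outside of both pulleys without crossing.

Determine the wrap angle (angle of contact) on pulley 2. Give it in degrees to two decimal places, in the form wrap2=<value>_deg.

wrap2=186.23_deg

open belt: β = asin((r2−r1)/C) = asin(5/92) = 3.1154°
wrap1 = π − 2β = 173.7691°
wrap2 = π + 2β = 186.2309°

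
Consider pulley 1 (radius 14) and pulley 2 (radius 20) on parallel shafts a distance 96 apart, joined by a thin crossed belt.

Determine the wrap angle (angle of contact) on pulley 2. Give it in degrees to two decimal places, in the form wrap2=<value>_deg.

crossed belt: β = asin((r1+r2)/C) = asin(34/96) = 20.7424°
wrap1 = wrap2 = π + 2β = 221.4848°

wrap2=221.48_deg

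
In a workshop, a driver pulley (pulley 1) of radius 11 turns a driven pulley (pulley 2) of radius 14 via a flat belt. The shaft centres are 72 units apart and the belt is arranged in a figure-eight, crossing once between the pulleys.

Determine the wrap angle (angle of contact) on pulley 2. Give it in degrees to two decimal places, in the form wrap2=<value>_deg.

wrap2=220.64_deg

crossed belt: β = asin((r1+r2)/C) = asin(25/72) = 20.3175°
wrap1 = wrap2 = π + 2β = 220.6350°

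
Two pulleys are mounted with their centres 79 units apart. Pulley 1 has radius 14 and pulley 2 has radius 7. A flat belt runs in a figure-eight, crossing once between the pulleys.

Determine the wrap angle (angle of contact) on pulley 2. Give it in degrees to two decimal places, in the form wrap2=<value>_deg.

wrap2=210.83_deg

crossed belt: β = asin((r1+r2)/C) = asin(21/79) = 15.4158°
wrap1 = wrap2 = π + 2β = 210.8317°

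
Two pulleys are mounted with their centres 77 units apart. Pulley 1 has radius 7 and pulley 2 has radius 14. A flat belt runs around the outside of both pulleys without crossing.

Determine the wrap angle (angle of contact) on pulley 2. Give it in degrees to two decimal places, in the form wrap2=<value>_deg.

wrap2=190.43_deg

open belt: β = asin((r2−r1)/C) = asin(7/77) = 5.2159°
wrap1 = π − 2β = 169.5682°
wrap2 = π + 2β = 190.4318°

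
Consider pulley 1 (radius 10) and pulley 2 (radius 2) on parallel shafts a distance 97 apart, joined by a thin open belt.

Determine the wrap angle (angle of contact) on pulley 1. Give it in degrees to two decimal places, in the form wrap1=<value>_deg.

wrap1=189.46_deg

open belt: β = asin((r2−r1)/C) = asin(-8/97) = -4.7308°
wrap1 = π − 2β = 189.4616°
wrap2 = π + 2β = 170.5384°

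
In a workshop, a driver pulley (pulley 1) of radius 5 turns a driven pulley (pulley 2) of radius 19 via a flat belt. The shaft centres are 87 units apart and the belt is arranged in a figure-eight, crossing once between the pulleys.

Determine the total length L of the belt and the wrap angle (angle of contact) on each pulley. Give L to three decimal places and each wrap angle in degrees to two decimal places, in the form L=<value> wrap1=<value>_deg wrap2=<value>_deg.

L=256.062 wrap1=212.03_deg wrap2=212.03_deg

crossed belt: β = asin((r1+r2)/C) = asin(24/87) = 16.0134°
wrap1 = wrap2 = π + 2β = 212.0268°
tangent length = C·cosβ = 83.6242
L = (r1+r2)·wrap + 2·C·cosβ = 24·3.7006 + 2·83.6242 = 256.0619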